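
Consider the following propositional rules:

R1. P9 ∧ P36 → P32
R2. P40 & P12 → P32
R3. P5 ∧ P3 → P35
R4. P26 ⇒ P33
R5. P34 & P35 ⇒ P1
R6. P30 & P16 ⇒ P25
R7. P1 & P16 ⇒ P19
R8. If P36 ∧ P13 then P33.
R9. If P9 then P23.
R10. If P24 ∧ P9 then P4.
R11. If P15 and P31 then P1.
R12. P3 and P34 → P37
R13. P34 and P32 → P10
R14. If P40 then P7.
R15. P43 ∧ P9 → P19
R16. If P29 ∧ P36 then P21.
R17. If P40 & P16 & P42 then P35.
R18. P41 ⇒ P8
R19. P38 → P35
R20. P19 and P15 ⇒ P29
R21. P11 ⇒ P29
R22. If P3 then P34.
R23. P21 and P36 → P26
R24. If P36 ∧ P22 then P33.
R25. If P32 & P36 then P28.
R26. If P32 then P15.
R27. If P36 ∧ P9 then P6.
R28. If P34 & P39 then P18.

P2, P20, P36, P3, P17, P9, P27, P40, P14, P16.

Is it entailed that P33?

Forward chaining from the given facts derives: P32, P23, P7, P34, P28, P15, P6, P37, P10.
Rules concluding P33: R4 needs P26; R8 needs P13; R24 needs P22 — none of these are established.

No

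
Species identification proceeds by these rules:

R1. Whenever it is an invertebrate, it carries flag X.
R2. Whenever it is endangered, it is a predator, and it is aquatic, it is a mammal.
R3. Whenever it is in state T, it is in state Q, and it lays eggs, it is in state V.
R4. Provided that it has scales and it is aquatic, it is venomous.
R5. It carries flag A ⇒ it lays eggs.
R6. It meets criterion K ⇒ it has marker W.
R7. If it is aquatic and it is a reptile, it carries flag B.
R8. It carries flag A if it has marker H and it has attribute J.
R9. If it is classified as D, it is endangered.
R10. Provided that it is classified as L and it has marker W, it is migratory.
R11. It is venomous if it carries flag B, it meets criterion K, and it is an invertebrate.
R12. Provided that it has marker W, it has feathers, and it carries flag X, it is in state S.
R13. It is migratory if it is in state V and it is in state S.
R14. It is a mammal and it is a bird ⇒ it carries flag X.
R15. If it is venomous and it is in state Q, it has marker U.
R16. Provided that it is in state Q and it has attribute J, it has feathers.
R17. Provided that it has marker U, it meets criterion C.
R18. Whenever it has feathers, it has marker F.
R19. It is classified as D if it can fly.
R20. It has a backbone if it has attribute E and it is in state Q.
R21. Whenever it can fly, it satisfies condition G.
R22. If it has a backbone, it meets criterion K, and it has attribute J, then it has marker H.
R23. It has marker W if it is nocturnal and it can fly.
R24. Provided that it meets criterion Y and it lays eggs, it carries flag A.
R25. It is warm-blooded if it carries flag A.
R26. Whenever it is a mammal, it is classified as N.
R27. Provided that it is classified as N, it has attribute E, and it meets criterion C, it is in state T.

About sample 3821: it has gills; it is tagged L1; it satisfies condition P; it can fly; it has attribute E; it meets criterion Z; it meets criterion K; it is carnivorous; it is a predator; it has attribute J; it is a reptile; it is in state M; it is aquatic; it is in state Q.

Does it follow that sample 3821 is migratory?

No

Forward chaining from the given facts derives: has marker W, carries flag B, has feathers, has marker F, is classified as D, has a backbone, satisfies condition G, has marker H, carries flag A, is endangered, is warm-blooded, is a mammal, lays eggs, is classified as N.
Rules concluding "it is migratory": R10 needs "it is classified as L"; R13 needs "it is in state V" — none of these are established.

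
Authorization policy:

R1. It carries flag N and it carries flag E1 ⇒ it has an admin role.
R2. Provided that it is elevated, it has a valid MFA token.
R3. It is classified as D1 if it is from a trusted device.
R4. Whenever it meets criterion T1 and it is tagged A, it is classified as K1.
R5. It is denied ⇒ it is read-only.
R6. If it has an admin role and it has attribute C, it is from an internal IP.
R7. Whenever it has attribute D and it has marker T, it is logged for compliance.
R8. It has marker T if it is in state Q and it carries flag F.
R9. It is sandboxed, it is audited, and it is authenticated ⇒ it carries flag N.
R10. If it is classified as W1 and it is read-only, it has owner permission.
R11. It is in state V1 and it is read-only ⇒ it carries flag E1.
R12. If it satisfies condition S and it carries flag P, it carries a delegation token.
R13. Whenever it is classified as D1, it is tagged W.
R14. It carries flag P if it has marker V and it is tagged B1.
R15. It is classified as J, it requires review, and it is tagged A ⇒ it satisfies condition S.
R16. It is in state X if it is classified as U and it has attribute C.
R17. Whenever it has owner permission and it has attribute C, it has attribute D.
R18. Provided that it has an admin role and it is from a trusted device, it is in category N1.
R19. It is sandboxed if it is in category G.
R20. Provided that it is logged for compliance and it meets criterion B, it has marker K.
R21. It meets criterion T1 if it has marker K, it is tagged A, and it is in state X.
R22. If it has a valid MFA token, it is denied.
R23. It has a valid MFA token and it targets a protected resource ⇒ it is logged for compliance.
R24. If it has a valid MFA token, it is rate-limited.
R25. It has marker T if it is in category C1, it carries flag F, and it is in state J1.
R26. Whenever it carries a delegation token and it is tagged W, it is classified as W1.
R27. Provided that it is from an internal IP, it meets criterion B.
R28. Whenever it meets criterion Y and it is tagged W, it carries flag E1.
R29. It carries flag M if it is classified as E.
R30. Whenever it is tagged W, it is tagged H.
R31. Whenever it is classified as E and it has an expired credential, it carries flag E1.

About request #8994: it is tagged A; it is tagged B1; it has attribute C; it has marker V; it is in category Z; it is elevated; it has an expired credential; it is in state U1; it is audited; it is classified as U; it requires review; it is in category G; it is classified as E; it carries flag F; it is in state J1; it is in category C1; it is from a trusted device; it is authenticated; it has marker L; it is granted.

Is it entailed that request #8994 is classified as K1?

Forward chaining from the given facts derives: has a valid MFA token, is classified as D1, is tagged W, carries flag P, is in state X, is sandboxed, is denied, is rate-limited, has marker T, carries flag M, is tagged H, carries flag E1, is read-only, carries flag N, has an admin role, is from an internal IP, is in category N1, meets criterion B.
The only rule concluding "it is classified as K1" is R4, which needs "it meets criterion T1"; that is never established.

No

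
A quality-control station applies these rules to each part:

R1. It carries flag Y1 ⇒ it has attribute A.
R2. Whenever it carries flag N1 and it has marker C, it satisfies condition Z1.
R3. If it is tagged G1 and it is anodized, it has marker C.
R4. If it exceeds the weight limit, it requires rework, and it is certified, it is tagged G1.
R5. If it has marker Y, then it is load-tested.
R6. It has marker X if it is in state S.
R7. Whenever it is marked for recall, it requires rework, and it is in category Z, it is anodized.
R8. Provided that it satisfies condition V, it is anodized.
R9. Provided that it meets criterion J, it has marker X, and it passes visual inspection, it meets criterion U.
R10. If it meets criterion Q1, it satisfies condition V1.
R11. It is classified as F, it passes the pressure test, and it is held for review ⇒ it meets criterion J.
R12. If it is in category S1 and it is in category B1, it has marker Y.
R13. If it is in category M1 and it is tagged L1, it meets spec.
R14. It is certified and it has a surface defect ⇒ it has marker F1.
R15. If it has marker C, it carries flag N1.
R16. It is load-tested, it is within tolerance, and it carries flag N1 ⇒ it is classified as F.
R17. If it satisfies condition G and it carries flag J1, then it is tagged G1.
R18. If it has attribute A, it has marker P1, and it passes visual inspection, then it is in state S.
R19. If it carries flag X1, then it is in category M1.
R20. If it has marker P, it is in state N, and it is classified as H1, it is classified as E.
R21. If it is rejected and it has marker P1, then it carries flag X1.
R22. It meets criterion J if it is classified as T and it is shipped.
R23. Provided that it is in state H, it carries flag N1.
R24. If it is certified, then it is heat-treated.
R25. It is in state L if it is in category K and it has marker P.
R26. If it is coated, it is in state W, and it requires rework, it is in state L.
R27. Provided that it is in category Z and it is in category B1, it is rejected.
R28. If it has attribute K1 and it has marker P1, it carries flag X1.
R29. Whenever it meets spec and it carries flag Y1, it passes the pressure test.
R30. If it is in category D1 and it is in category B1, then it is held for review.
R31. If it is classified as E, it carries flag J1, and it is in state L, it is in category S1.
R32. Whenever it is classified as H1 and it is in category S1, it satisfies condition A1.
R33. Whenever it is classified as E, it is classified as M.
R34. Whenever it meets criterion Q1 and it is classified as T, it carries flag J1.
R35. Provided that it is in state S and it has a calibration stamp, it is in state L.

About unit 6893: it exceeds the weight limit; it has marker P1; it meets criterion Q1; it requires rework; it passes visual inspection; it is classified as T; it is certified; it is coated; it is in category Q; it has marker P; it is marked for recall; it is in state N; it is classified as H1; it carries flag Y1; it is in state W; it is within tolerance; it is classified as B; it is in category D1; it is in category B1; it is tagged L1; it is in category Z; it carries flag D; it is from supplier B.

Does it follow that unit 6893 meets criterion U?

By R1 (it carries flag Y1): it has attribute A.
By R4 (it exceeds the weight limit, it requires rework, it is certified): it is tagged G1.
By R7 (it is marked for recall, it requires rework, it is in category Z): it is anodized.
By R18 (it has attribute A, it has marker P1, it passes visual inspection): it is in state S.
By R20 (it has marker P, it is in state N, it is classified as H1): it is classified as E.
By R26 (it is coated, it is in state W, it requires rework): it is in state L.
By R27 (it is in category Z, it is in category B1): it is rejected.
By R30 (it is in category D1, it is in category B1): it is held for review.
By R34 (it meets criterion Q1, it is classified as T): it carries flag J1.
By R3 (it is tagged G1, it is anodized): it has marker C.
By R6 (it is in state S): it has marker X.
By R15 (it has marker C): it carries flag N1.
By R21 (it is rejected, it has marker P1): it carries flag X1.
By R31 (it is classified as E, it carries flag J1, it is in state L): it is in category S1.
By R12 (it is in category S1, it is in category B1): it has marker Y.
By R19 (it carries flag X1): it is in category M1.
By R5 (it has marker Y): it is load-tested.
By R13 (it is in category M1, it is tagged L1): it meets spec.
By R16 (it is load-tested, it is within tolerance, it carries flag N1): it is classified as F.
By R29 (it meets spec, it carries flag Y1): it passes the pressure test.
By R11 (it is classified as F, it passes the pressure test, it is held for review): it meets criterion J.
By R9 (it meets criterion J, it has marker X, it passes visual inspection): it meets criterion U.

Yes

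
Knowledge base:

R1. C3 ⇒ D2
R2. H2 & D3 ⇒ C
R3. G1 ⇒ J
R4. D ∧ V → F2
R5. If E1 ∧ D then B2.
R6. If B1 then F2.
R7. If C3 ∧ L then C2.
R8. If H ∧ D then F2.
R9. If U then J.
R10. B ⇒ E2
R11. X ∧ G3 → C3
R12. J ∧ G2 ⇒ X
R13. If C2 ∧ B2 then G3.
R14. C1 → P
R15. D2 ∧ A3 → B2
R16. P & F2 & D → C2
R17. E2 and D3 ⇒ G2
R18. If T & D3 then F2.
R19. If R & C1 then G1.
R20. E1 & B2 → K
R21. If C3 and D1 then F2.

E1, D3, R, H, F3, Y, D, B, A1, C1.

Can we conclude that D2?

B2  (by R5: E1, D)
F2  (by R8: H, D)
E2  (by R10: B)
P  (by R14: C1)
C2  (by R16: P, F2, D)
G2  (by R17: E2, D3)
G1  (by R19: R, C1)
J  (by R3: G1)
X  (by R12: J, G2)
G3  (by R13: C2, B2)
C3  (by R11: X, G3)
D2  (by R1: C3)

Yes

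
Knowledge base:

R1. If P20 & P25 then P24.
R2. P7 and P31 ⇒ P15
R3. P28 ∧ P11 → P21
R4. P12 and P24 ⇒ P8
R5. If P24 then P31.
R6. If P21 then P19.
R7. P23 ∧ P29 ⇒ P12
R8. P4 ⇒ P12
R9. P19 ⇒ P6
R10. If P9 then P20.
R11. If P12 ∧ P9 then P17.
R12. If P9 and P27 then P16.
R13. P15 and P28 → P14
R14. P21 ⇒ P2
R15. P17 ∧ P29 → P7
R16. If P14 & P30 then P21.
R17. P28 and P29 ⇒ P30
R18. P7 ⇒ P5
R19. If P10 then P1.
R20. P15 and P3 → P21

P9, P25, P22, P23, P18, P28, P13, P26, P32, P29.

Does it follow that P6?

P12  (by R7: P23, P29)
P20  (by R10: P9)
P17  (by R11: P12, P9)
P7  (by R15: P17, P29)
P30  (by R17: P28, P29)
P24  (by R1: P20, P25)
P31  (by R5: P24)
P15  (by R2: P7, P31)
P14  (by R13: P15, P28)
P21  (by R16: P14, P30)
P19  (by R6: P21)
P6  (by R9: P19)

Yes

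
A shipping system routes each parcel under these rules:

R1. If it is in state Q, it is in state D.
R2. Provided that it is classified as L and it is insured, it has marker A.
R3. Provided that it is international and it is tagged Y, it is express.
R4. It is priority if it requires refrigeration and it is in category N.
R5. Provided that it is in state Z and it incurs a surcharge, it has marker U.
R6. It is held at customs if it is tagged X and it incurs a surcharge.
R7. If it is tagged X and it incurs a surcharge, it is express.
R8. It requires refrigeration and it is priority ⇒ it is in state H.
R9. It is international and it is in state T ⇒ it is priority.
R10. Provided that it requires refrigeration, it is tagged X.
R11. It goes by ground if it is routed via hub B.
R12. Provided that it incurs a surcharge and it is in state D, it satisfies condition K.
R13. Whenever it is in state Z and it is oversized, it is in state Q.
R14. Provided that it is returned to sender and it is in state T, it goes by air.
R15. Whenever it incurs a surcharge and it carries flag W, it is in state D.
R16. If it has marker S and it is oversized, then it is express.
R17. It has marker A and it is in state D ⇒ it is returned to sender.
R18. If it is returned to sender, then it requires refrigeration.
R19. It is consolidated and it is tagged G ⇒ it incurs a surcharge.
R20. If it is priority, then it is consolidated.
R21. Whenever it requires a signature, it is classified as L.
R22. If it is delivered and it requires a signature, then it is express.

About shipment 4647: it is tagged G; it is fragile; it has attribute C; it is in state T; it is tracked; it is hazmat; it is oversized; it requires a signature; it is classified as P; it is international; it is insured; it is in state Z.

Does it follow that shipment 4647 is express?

Yes

By R9 (it is international, it is in state T): it is priority.
By R13 (it is in state Z, it is oversized): it is in state Q.
By R20 (it is priority): it is consolidated.
By R21 (it requires a signature): it is classified as L.
By R1 (it is in state Q): it is in state D.
By R2 (it is classified as L, it is insured): it has marker A.
By R17 (it has marker A, it is in state D): it is returned to sender.
By R18 (it is returned to sender): it requires refrigeration.
By R19 (it is consolidated, it is tagged G): it incurs a surcharge.
By R10 (it requires refrigeration): it is tagged X.
By R7 (it is tagged X, it incurs a surcharge): it is express.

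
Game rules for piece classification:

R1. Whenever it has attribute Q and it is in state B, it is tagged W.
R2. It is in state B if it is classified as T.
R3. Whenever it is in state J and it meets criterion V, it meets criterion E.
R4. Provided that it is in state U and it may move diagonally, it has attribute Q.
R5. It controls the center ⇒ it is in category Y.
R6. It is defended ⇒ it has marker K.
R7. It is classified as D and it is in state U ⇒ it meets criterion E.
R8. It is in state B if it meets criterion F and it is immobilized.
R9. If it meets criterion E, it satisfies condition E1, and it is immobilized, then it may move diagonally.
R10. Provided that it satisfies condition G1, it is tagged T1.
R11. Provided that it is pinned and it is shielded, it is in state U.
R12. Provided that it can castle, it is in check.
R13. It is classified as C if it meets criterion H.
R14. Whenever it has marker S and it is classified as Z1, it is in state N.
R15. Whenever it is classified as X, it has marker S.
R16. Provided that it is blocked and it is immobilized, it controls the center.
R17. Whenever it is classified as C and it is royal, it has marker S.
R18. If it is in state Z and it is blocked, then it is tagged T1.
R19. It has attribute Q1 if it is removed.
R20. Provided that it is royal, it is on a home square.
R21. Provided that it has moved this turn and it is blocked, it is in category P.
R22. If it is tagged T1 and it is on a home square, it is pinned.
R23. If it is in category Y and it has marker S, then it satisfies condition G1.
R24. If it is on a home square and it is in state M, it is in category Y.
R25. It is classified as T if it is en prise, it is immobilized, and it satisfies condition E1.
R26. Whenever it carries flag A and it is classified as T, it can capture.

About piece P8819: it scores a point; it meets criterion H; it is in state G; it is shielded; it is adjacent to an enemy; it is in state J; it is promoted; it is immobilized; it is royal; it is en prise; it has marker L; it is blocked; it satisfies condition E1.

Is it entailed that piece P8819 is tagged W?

Forward chaining from the given facts derives: is classified as C, controls the center, has marker S, is on a home square, is classified as T, is in state B, is in category Y, satisfies condition G1, is tagged T1, is pinned, is in state U.
The only rule concluding "it is tagged W" is R1, which needs "it has attribute Q"; that is never established.

No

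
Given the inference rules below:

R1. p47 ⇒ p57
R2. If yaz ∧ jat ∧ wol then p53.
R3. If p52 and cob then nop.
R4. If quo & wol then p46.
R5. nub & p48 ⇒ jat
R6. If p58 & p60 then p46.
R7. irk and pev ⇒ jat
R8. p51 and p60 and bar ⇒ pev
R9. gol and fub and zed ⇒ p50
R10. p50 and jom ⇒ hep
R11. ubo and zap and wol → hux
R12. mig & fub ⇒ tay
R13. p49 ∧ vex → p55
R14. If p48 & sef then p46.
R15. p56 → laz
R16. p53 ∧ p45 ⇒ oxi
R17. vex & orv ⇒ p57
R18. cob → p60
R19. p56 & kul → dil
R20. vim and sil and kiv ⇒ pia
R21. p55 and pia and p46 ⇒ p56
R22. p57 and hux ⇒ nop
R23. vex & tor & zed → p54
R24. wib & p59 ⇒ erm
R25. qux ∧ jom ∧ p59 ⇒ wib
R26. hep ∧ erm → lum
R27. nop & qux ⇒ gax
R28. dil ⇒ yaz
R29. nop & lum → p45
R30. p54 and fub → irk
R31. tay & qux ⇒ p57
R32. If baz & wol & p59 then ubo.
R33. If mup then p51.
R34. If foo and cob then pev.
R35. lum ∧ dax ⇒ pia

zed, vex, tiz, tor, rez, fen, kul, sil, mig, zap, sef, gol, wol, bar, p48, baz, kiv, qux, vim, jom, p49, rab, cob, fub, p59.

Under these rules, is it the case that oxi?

Forward chaining from the given facts derives: p50, hep, tay, p55, p46, p60, pia, p56, p54, wib, irk, p57, ubo, hux, laz, dil, nop, erm, lum, gax, yaz, p45.
The only rule concluding oxi is R16, which needs p53; that is never established.

No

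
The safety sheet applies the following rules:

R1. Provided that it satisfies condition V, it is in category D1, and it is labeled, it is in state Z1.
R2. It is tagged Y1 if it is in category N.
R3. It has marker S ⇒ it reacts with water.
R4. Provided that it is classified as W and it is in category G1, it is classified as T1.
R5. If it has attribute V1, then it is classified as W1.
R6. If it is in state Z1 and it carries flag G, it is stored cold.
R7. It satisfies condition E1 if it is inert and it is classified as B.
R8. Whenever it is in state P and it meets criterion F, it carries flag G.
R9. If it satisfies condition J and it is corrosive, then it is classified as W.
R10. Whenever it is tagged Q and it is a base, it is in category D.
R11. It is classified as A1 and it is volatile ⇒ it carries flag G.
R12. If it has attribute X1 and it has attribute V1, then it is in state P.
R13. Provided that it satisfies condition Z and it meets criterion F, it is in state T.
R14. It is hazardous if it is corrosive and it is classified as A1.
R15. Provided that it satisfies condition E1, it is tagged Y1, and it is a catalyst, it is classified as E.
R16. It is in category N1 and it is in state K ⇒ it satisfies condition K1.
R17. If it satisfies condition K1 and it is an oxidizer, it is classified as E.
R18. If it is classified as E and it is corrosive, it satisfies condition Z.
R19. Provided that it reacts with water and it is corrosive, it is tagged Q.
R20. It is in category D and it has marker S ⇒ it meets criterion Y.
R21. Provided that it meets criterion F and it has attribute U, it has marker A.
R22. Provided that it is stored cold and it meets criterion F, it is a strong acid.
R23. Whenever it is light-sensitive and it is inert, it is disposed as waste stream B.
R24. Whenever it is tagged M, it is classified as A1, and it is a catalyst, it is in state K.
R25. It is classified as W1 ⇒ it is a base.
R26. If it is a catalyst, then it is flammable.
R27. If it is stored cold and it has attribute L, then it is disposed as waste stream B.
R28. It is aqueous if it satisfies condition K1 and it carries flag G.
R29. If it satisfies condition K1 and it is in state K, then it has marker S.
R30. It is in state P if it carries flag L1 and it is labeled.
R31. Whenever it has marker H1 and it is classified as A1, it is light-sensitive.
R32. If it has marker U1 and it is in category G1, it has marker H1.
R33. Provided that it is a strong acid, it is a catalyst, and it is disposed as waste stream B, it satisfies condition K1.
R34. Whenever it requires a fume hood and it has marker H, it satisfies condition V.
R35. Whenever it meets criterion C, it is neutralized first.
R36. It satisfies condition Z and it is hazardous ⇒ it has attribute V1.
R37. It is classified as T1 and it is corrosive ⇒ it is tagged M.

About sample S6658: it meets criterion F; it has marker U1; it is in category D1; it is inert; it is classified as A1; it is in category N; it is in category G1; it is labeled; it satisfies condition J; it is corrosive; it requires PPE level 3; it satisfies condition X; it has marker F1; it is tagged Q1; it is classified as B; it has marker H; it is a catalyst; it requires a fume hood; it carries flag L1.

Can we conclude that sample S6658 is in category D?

By R2 (it is in category N): it is tagged Y1.
By R7 (it is inert, it is classified as B): it satisfies condition E1.
By R9 (it satisfies condition J, it is corrosive): it is classified as W.
By R14 (it is corrosive, it is classified as A1): it is hazardous.
By R15 (it satisfies condition E1, it is tagged Y1, it is a catalyst): it is classified as E.
By R18 (it is classified as E, it is corrosive): it satisfies condition Z.
By R30 (it carries flag L1, it is labeled): it is in state P.
By R32 (it has marker U1, it is in category G1): it has marker H1.
By R34 (it requires a fume hood, it has marker H): it satisfies condition V.
By R36 (it satisfies condition Z, it is hazardous): it has attribute V1.
By R1 (it satisfies condition V, it is in category D1, it is labeled): it is in state Z1.
By R4 (it is classified as W, it is in category G1): it is classified as T1.
By R5 (it has attribute V1): it is classified as W1.
By R8 (it is in state P, it meets criterion F): it carries flag G.
By R25 (it is classified as W1): it is a base.
By R31 (it has marker H1, it is classified as A1): it is light-sensitive.
By R37 (it is classified as T1, it is corrosive): it is tagged M.
By R6 (it is in state Z1, it carries flag G): it is stored cold.
By R22 (it is stored cold, it meets criterion F): it is a strong acid.
By R23 (it is light-sensitive, it is inert): it is disposed as waste stream B.
By R24 (it is tagged M, it is classified as A1, it is a catalyst): it is in state K.
By R33 (it is a strong acid, it is a catalyst, it is disposed as waste stream B): it satisfies condition K1.
By R29 (it satisfies condition K1, it is in state K): it has marker S.
By R3 (it has marker S): it reacts with water.
By R19 (it reacts with water, it is corrosive): it is tagged Q.
By R10 (it is tagged Q, it is a base): it is in category D.

Yes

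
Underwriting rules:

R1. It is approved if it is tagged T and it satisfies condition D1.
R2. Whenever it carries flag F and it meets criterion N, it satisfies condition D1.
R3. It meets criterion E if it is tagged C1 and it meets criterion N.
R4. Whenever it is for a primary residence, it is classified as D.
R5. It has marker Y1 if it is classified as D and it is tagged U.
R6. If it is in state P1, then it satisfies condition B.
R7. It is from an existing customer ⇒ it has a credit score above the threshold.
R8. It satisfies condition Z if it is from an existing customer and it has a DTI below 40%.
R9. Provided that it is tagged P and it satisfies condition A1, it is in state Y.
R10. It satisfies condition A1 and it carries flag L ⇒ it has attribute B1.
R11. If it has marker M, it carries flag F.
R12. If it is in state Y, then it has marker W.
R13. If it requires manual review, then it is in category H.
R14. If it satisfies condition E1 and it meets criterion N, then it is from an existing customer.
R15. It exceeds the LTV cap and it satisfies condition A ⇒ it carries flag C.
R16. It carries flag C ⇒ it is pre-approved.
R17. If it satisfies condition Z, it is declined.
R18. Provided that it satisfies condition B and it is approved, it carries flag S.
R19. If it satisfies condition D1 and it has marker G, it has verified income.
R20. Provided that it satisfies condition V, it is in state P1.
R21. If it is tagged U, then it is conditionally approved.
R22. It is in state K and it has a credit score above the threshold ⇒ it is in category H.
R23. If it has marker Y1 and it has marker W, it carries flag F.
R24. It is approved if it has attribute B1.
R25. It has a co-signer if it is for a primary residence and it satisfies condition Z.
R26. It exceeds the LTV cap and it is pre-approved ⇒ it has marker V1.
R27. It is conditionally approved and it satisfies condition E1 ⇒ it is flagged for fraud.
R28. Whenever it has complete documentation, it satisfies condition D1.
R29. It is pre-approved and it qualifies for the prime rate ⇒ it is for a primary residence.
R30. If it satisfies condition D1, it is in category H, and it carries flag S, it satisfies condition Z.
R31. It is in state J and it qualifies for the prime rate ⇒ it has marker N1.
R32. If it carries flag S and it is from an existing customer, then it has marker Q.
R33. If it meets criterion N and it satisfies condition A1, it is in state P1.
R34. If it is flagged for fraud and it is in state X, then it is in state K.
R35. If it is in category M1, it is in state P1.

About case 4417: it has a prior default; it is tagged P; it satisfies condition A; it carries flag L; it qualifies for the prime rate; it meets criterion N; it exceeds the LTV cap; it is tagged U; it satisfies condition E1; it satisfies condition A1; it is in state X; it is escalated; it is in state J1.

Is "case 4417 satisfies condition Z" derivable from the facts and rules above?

Yes

By R9 (it is tagged P, it satisfies condition A1): it is in state Y.
By R10 (it satisfies condition A1, it carries flag L): it has attribute B1.
By R12 (it is in state Y): it has marker W.
By R14 (it satisfies condition E1, it meets criterion N): it is from an existing customer.
By R15 (it exceeds the LTV cap, it satisfies condition A): it carries flag C.
By R16 (it carries flag C): it is pre-approved.
By R21 (it is tagged U): it is conditionally approved.
By R24 (it has attribute B1): it is approved.
By R27 (it is conditionally approved, it satisfies condition E1): it is flagged for fraud.
By R29 (it is pre-approved, it qualifies for the prime rate): it is for a primary residence.
By R33 (it meets criterion N, it satisfies condition A1): it is in state P1.
By R34 (it is flagged for fraud, it is in state X): it is in state K.
By R4 (it is for a primary residence): it is classified as D.
By R5 (it is classified as D, it is tagged U): it has marker Y1.
By R6 (it is in state P1): it satisfies condition B.
By R7 (it is from an existing customer): it has a credit score above the threshold.
By R18 (it satisfies condition B, it is approved): it carries flag S.
By R22 (it is in state K, it has a credit score above the threshold): it is in category H.
By R23 (it has marker Y1, it has marker W): it carries flag F.
By R2 (it carries flag F, it meets criterion N): it satisfies condition D1.
By R30 (it satisfies condition D1, it is in category H, it carries flag S): it satisfies condition Z.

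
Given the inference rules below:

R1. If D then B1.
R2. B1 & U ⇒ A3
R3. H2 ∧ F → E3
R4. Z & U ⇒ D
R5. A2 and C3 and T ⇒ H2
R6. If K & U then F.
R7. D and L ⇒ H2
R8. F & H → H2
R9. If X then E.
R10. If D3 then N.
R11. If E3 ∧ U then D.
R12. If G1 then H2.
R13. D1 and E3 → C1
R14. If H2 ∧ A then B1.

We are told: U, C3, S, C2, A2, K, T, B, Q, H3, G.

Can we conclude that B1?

Yes

H2  (by R5: A2, C3, T)
F  (by R6: K, U)
E3  (by R3: H2, F)
D  (by R11: E3, U)
B1  (by R1: D)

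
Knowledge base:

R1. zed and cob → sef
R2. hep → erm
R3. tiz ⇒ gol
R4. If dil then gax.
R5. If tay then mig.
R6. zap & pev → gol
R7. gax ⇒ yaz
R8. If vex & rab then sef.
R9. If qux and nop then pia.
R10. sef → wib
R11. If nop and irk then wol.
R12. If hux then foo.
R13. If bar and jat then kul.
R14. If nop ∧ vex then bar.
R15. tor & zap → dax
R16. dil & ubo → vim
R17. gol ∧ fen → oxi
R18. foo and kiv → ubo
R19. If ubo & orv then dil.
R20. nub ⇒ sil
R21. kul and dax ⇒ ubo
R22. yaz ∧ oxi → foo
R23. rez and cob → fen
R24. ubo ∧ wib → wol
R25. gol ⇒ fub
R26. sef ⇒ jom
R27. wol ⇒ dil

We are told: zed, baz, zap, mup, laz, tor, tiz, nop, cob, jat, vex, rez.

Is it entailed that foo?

Yes

sef  (by R1: zed, cob)
gol  (by R3: tiz)
wib  (by R10: sef)
bar  (by R14: nop, vex)
dax  (by R15: tor, zap)
fen  (by R23: rez, cob)
kul  (by R13: bar, jat)
oxi  (by R17: gol, fen)
ubo  (by R21: kul, dax)
wol  (by R24: ubo, wib)
dil  (by R27: wol)
gax  (by R4: dil)
yaz  (by R7: gax)
foo  (by R22: yaz, oxi)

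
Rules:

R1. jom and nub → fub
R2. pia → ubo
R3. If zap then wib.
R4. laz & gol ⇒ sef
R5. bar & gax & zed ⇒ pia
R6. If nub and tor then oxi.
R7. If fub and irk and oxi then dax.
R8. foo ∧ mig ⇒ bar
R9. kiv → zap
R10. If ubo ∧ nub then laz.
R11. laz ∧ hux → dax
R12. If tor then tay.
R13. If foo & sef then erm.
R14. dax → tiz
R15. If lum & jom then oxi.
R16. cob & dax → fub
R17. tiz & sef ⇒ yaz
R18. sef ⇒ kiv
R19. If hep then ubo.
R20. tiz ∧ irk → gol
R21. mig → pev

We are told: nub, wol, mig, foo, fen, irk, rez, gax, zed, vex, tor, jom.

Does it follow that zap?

fub  (by R1: jom, nub)
oxi  (by R6: nub, tor)
dax  (by R7: fub, irk, oxi)
bar  (by R8: foo, mig)
tiz  (by R14: dax)
gol  (by R20: tiz, irk)
pia  (by R5: bar, gax, zed)
ubo  (by R2: pia)
laz  (by R10: ubo, nub)
sef  (by R4: laz, gol)
kiv  (by R18: sef)
zap  (by R9: kiv)

Yes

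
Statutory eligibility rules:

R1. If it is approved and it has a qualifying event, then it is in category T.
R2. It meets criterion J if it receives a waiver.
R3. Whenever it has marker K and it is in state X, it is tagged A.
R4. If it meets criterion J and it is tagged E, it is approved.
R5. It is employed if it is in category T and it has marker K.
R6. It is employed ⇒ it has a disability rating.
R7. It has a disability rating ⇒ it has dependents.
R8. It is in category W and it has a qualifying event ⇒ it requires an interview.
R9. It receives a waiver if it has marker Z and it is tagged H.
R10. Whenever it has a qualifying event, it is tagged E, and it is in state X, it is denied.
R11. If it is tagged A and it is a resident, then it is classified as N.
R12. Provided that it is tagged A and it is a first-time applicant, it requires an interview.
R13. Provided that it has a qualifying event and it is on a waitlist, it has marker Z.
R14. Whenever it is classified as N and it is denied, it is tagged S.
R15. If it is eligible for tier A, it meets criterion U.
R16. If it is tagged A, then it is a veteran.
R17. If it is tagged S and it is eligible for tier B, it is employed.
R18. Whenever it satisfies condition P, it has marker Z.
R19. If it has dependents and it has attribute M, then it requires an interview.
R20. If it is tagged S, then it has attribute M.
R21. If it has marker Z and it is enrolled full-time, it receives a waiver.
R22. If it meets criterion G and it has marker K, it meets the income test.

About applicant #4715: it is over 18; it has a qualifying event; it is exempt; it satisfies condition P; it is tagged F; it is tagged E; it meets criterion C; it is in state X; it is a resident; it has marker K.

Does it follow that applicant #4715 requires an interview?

No

Forward chaining from the given facts derives: is tagged A, is denied, is classified as N, is tagged S, is a veteran, has marker Z, has attribute M.
Rules concluding "it requires an interview": R8 needs "it is in category W"; R12 needs "it is a first-time applicant"; R19 needs "it has dependents" — none of these are established.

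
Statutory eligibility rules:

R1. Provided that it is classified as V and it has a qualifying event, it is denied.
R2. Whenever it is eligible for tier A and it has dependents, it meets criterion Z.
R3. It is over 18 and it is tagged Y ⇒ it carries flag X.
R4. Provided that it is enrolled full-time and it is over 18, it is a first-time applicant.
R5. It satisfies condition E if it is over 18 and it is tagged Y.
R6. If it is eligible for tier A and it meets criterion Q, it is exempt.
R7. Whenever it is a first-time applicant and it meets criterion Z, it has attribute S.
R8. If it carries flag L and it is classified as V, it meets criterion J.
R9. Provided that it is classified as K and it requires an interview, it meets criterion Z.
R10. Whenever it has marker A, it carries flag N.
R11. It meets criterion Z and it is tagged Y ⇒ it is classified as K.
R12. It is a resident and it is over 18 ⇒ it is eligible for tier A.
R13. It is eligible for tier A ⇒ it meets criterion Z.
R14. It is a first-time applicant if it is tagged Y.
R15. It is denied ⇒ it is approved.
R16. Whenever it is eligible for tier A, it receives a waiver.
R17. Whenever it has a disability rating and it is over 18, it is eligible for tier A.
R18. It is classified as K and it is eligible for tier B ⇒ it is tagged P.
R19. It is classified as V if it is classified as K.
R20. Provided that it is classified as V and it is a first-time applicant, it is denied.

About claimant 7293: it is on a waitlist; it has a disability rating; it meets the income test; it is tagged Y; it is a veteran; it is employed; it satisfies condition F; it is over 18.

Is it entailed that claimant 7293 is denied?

By R14 (it is tagged Y): it is a first-time applicant.
By R17 (it has a disability rating, it is over 18): it is eligible for tier A.
By R13 (it is eligible for tier A): it meets criterion Z.
By R11 (it meets criterion Z, it is tagged Y): it is classified as K.
By R19 (it is classified as K): it is classified as V.
By R20 (it is classified as V, it is a first-time applicant): it is denied.

Yes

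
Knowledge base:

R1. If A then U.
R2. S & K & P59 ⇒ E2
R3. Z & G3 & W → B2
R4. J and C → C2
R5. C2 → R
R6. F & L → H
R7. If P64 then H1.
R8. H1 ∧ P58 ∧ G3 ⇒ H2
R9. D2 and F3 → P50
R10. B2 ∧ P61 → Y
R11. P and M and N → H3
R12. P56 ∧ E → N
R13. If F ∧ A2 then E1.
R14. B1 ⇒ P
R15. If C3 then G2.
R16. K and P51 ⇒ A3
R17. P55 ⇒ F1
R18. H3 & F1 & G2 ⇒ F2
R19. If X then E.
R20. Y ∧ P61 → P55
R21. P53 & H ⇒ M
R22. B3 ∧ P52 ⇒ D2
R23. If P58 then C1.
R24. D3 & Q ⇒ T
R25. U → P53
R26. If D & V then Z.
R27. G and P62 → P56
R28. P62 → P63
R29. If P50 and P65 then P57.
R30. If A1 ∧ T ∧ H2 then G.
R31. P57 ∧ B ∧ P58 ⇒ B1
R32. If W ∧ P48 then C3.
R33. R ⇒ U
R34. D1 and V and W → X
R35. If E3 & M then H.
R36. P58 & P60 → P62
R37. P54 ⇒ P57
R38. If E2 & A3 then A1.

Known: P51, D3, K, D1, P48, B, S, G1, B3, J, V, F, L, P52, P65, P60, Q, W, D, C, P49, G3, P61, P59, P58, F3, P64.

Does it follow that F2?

E2  (by R2: S, K, P59)
C2  (by R4: J, C)
R  (by R5: C2)
H  (by R6: F, L)
H1  (by R7: P64)
H2  (by R8: H1, P58, G3)
A3  (by R16: K, P51)
D2  (by R22: B3, P52)
T  (by R24: D3, Q)
Z  (by R26: D, V)
C3  (by R32: W, P48)
U  (by R33: R)
X  (by R34: D1, V, W)
P62  (by R36: P58, P60)
A1  (by R38: E2, A3)
B2  (by R3: Z, G3, W)
P50  (by R9: D2, F3)
Y  (by R10: B2, P61)
G2  (by R15: C3)
E  (by R19: X)
P55  (by R20: Y, P61)
P53  (by R25: U)
P57  (by R29: P50, P65)
G  (by R30: A1, T, H2)
B1  (by R31: P57, B, P58)
P  (by R14: B1)
F1  (by R17: P55)
M  (by R21: P53, H)
P56  (by R27: G, P62)
N  (by R12: P56, E)
H3  (by R11: P, M, N)
F2  (by R18: H3, F1, G2)

Yes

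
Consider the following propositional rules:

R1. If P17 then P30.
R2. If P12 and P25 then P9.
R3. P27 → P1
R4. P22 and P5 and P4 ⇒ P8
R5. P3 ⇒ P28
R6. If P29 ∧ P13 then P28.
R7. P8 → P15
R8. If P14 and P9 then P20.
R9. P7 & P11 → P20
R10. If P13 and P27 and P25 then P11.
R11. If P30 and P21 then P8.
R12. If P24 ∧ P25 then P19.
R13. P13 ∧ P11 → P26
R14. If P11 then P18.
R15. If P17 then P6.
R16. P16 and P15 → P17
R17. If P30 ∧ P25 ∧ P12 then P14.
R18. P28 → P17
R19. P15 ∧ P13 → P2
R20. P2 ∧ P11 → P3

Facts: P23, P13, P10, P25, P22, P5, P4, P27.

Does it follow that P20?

Forward chaining from the given facts derives: P1, P8, P15, P11, P26, P18, P2, P3, P28, P17, P30, P6.
Rules concluding P20: R8 needs P14; R9 needs P7 — none of these are established.

No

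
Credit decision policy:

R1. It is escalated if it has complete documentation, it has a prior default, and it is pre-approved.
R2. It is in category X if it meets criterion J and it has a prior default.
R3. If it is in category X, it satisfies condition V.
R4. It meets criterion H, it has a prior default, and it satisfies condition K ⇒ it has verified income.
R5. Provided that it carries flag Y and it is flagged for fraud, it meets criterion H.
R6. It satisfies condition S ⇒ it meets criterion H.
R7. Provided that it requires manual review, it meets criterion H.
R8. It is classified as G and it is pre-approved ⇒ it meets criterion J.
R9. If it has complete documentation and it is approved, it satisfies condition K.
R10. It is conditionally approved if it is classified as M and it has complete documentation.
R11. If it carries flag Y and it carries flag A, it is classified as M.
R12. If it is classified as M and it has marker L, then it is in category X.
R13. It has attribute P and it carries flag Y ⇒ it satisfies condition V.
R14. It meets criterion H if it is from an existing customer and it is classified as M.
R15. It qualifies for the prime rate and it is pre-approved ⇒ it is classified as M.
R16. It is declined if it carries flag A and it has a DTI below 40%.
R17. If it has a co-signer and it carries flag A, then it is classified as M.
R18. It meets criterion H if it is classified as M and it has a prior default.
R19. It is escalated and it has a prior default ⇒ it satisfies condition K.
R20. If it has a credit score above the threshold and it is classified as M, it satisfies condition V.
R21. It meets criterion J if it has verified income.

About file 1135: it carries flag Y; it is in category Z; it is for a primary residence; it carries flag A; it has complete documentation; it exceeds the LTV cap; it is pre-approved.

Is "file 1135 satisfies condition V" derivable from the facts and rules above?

No

Forward chaining from the given facts derives: is classified as M, is conditionally approved.
Rules concluding "it satisfies condition V": R3 needs "it is in category X"; R13 needs "it has attribute P"; R20 needs "it has a credit score above the threshold" — none of these are established.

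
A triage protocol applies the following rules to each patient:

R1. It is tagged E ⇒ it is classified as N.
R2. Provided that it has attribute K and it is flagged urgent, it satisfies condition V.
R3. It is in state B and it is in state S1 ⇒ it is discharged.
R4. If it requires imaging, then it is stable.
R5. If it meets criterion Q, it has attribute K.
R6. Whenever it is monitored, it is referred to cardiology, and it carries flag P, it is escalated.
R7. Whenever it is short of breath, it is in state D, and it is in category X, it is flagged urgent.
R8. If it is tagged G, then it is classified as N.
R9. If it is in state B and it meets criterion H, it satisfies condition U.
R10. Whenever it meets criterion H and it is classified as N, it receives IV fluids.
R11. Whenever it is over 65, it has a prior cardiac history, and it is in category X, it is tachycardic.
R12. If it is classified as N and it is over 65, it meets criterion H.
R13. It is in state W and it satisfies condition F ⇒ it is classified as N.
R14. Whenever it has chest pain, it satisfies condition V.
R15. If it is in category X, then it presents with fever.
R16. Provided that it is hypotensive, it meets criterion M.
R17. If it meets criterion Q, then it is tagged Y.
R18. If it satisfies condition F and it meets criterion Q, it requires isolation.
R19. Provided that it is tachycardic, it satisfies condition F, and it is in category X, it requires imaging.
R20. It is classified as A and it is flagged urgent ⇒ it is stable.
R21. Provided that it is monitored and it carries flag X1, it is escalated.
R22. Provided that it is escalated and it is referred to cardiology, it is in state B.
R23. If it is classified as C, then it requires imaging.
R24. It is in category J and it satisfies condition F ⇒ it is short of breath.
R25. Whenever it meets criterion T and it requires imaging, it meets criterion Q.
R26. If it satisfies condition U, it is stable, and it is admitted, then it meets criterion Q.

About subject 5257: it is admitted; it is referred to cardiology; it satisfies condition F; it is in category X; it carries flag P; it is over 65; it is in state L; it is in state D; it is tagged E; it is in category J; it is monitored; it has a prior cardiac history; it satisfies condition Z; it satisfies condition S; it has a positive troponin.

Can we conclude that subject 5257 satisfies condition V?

Yes

By R1 (it is tagged E): it is classified as N.
By R6 (it is monitored, it is referred to cardiology, it carries flag P): it is escalated.
By R11 (it is over 65, it has a prior cardiac history, it is in category X): it is tachycardic.
By R12 (it is classified as N, it is over 65): it meets criterion H.
By R19 (it is tachycardic, it satisfies condition F, it is in category X): it requires imaging.
By R22 (it is escalated, it is referred to cardiology): it is in state B.
By R24 (it is in category J, it satisfies condition F): it is short of breath.
By R4 (it requires imaging): it is stable.
By R7 (it is short of breath, it is in state D, it is in category X): it is flagged urgent.
By R9 (it is in state B, it meets criterion H): it satisfies condition U.
By R26 (it satisfies condition U, it is stable, it is admitted): it meets criterion Q.
By R5 (it meets criterion Q): it has attribute K.
By R2 (it has attribute K, it is flagged urgent): it satisfies condition V.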